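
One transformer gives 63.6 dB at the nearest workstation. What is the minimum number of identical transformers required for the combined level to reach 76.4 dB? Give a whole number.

20

N identical sources give L₁ + 10·log₁₀ N, so require 10·log₁₀ N ≥ 76.4 − 63.6 = 12.8 dB.
N ≥ 10^(12.8/10) = 19.055, so N = 20.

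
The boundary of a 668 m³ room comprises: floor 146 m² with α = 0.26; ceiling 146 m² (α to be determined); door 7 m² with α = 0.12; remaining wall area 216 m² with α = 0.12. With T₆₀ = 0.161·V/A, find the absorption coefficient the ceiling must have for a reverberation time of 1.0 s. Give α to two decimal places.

Required total absorption A = 0.161·668/1.0 = 107.55 m².
Absorption from the other surfaces = 146·0.26 + 7·0.12 + 216·0.12 = 64.72 m², so the ceiling must supply 42.83 m² over 146 m².
α = 42.83/146 = 0.293.

0.29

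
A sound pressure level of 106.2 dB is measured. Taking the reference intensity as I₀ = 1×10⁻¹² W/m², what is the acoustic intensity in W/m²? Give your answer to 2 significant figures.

0.042 W/m²

L = 10·log₁₀(I/I₀) ⇒ I = I₀·10^(L/10) = 10⁻¹² × 10^10.62.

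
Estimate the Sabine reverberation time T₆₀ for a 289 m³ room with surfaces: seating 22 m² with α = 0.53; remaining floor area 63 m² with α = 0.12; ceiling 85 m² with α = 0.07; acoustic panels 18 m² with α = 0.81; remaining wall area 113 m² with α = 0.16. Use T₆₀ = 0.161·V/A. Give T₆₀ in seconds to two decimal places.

A = Σ Sᵢαᵢ = 22·0.53 + 63·0.12 + 85·0.07 + 18·0.81 + 113·0.16 = 57.83 m².
T₆₀ = 0.161 × 289 / 57.83 = 0.805 s.

0.80 s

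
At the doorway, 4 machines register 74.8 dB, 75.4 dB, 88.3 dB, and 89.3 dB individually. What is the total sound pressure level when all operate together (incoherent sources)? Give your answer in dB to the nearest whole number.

Incoherent sources combine by intensity addition: L_total = 10·log₁₀(Σ 10^(L_i/10)).
Σ 10^(L/10) = 10^(74.8/10) + 10^(75.4/10) + 10^(88.3/10) + 10^(89.3/10) = 1.592e+09.
L_total = 10·log₁₀(1.592e+09) = 92.02 dB.

92 dB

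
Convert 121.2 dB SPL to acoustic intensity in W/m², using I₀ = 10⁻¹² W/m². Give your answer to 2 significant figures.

I = I₀·10^(L/10) = 10⁻¹² × 10^(121.2/10) = 10^(0.120).

1.3 W/m²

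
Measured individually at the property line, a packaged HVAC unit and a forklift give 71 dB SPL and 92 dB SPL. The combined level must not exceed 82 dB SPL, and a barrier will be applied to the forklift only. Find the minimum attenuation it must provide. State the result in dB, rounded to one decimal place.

Everything except the forklift sums to 10^(71/10) = 1.259e+07 in linear terms, 71.00 dB SPL.
The limit corresponds to 10^(82/10) = 1.585e+08; subtracting the fixed part leaves 1.459e+08 for the forklift, i.e. 81.64 dB SPL.
Required insertion loss = 92 − 81.64 = 10.36 dB.

10.4 dB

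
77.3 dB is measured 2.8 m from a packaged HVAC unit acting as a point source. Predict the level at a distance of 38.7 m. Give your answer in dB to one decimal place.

For a point source, L₂ = L₁ − 20·log₁₀(r₂/r₁).
L₂ = 77.3 − 20·log₁₀(38.7/2.8) = 77.3 − 22.811 = 54.49 dB.

54.5 dB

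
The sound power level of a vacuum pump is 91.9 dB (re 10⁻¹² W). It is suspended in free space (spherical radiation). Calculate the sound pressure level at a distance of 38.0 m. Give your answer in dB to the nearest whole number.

Free-field spherical radiation: L_p = L_w − 10·log₁₀(4π·r²), r = 38.0 m.
4π·r² = 1.815e+04 m², 10·log₁₀ of that is 42.588 dB.
L_p = 91.9 − 42.588 = 49.31 dB.

49 dB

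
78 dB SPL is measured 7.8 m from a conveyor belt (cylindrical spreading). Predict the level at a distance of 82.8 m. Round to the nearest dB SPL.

For a line source, L₂ = L₁ − 10·log₁₀(r₂/r₁).
L₂ = 78 − 10·log₁₀(82.8/7.8) = 78 − 10.259 = 67.74 dB SPL.

68 dB SPL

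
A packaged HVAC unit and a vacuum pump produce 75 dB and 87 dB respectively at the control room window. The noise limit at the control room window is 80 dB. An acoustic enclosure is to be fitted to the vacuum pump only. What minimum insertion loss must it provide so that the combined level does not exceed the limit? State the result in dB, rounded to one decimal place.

8.7 dB

Everything except the vacuum pump sums to 10^(75/10) = 3.162e+07 in linear terms, 75.00 dB.
To meet 80 dB overall, the treated vacuum pump may contribute at most 10^(80/10) − 3.162e+07 = 6.838e+07, i.e. 78.35 dB.
Required insertion loss = 87 − 78.35 = 8.65 dB.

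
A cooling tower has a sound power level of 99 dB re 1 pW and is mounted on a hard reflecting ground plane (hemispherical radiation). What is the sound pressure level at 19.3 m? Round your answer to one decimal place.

L_p = L_w − 10·log₁₀(2π·r²) with r = 19.3 m.
2π·r² = 2340 m², 10·log₁₀ of that is 33.693 dB.
L_p = 99 − 33.693 = 65.31 dB.

65.3 dB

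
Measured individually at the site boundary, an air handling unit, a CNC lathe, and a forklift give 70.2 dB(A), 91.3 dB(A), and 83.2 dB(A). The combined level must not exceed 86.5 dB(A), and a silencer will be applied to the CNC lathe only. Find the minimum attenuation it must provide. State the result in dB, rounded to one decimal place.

7.7 dB

The untreated sources together contribute 10^(70.2/10) + 10^(83.2/10) = 2.194e+08, i.e. 83.41 dB(A).
The limit corresponds to 10^(86.5/10) = 4.467e+08; subtracting the fixed part leaves 2.273e+08 for the CNC lathe, i.e. 83.57 dB(A).
So the CNC lathe must be reduced from 91.3 to 83.57 dB(A): IL = 7.73 dB.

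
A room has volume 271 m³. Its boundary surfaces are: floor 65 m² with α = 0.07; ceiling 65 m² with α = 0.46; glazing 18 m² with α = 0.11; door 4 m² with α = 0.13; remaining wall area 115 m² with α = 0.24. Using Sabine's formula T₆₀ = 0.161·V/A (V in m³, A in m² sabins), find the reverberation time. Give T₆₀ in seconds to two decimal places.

A = Σ Sᵢαᵢ = 65·0.07 + 65·0.46 + 18·0.11 + 4·0.13 + 115·0.24 = 64.55 m².
T₆₀ = 0.161·V/A = 0.161·271/64.55 = 0.676 s.

0.68 s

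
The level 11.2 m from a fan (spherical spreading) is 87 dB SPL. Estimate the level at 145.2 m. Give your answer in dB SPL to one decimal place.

64.7 dB SPL

For a point source, L₂ = L₁ − 20·log₁₀(r₂/r₁).
L₂ = 87 − 20·log₁₀(145.2/11.2) = 87 − 22.255 = 64.75 dB SPL.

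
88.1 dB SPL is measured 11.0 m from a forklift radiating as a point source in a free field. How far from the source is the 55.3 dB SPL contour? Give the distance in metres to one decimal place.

480.2 m

The 32.8 dB drop corresponds to a distance ratio of 10^(32.8/20) for a point source.
r₂ = 11.0·10^((88.1−55.3)/20) = 11.0·10^(32.8/20) = 480.17 m.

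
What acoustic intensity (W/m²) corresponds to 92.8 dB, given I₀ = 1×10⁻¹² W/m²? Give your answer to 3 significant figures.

0.00191 W/m²

L = 10·log₁₀(I/I₀) ⇒ I = I₀·10^(L/10) = 10⁻¹² × 10^9.28.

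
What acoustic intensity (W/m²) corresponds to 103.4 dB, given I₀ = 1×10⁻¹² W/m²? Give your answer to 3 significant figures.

L = 10·log₁₀(I/I₀) ⇒ I = I₀·10^(L/10) = 10⁻¹² × 10^10.34.

0.0219 W/m²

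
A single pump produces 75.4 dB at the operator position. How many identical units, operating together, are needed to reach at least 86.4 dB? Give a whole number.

The shortfall is 86.4 − 75.4 = 11.0 dB, and N units add 10·log₁₀ N, so need 10·log₁₀ N ≥ 11.0.
N ≥ 10^(11.0/10) = 12.589, so N = 13.

13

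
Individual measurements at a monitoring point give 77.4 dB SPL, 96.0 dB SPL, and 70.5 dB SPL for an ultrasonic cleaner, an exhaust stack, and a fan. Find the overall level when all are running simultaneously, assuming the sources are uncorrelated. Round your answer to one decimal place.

96.1 dB SPL

Incoherent sources combine by intensity addition: L_total = 10·log₁₀(Σ 10^(L_i/10)).
Σ 10^(L/10) = 10^(77.4/10) + 10^(96.0/10) + 10^(70.5/10) = 4.047e+09.
L_total = 10·log₁₀(4.047e+09) = 96.07 dB SPL.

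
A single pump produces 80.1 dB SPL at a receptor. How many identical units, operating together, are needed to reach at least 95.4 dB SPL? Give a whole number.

The shortfall is 95.4 − 80.1 = 15.3 dB, and N units add 10·log₁₀ N, so need 10·log₁₀ N ≥ 15.3.
N ≥ 10^(15.3/10) = 33.884, so N = 34.

34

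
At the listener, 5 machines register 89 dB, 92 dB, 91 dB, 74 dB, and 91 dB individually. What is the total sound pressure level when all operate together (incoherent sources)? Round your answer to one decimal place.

For uncorrelated sources the intensities add, so convert each level to linear form, sum, and take 10·log₁₀ of the total.
Σ 10^(L/10) = 10^(89/10) + 10^(92/10) + 10^(91/10) + 10^(74/10) + 10^(91/10) = 4.922e+09.
L_total = 10·log₁₀(4.922e+09) = 96.92 dB.

96.9 dB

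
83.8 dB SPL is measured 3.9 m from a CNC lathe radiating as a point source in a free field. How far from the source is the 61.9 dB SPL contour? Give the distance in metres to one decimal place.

The 21.9 dB drop corresponds to a distance ratio of 10^(21.9/20) for a point source.
r₂ = 3.9·10^((83.8−61.9)/20) = 3.9·10^(21.9/20) = 48.54 m.

48.5 m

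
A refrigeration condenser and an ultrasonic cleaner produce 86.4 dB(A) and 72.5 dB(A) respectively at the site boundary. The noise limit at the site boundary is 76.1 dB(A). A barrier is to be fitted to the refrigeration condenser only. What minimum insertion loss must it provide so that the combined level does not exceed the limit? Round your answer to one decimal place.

12.8 dB

Fixed contribution from the other source: Σ 10^(L/10) = 10^(72.5/10) = 1.778e+07 (72.50 dB(A)).
To meet 76.1 dB(A) overall, the treated refrigeration condenser may contribute at most 10^(76.1/10) − 1.778e+07 = 2.296e+07, i.e. 73.61 dB(A).
So the refrigeration condenser must be reduced from 86.4 to 73.61 dB(A): IL = 12.79 dB.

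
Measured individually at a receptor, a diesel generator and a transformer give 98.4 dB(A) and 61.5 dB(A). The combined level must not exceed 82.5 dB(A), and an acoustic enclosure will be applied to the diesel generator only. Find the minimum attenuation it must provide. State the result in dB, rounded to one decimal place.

Fixed contribution from the other source: Σ 10^(L/10) = 10^(61.5/10) = 1.413e+06 (61.50 dB(A)).
The limit corresponds to 10^(82.5/10) = 1.778e+08; subtracting the fixed part leaves 1.764e+08 for the diesel generator, i.e. 82.47 dB(A).
So the diesel generator must be reduced from 98.4 to 82.47 dB(A): IL = 15.93 dB.

15.9 dB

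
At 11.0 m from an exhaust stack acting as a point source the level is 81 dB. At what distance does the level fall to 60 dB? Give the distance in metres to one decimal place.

123.4 m

For a point source L₁ − L₂ = 20·log₁₀(r₂/r₁), so r₂ = r₁·10^((L₁−L₂)/20).
r₂ = 11.0·10^((81−60)/20) = 11.0·10^(21.0/20) = 123.42 m.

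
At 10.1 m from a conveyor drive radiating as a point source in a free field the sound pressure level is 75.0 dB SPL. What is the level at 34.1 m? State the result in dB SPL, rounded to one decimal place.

64.4 dB SPL

For a point source, L₂ = L₁ − 20·log₁₀(r₂/r₁).
L₂ = 75.0 − 20·log₁₀(34.1/10.1) = 75.0 − 10.569 = 64.43 dB SPL.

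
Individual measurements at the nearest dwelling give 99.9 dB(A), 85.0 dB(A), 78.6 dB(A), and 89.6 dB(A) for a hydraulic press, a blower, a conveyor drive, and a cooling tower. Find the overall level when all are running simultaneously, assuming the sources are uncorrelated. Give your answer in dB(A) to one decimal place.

Incoherent sources combine by intensity addition: L_total = 10·log₁₀(Σ 10^(L_i/10)).
Σ 10^(L/10) = 10^(99.9/10) + 10^(85.0/10) + 10^(78.6/10) + 10^(89.6/10) = 1.107e+10.
L_total = 10·log₁₀(1.107e+10) = 100.44 dB(A).

100.4 dB(A)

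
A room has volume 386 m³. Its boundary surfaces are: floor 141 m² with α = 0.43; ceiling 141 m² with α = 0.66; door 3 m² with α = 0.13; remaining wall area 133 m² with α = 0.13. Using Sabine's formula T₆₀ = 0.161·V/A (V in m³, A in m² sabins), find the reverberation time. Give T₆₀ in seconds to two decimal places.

A = Σ Sᵢαᵢ = 141·0.43 + 141·0.66 + 3·0.13 + 133·0.13 = 171.37 m².
T₆₀ = 0.161 × 386 / 171.37 = 0.363 s.

0.36 s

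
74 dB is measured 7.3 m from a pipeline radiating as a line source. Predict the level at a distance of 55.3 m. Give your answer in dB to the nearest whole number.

65 dB

Line-source attenuation: ΔL = 10·log₁₀(r₂/r₁) = 10·log₁₀(55.3/7.3) = 8.794 dB.
L₂ = 74 − 10·log₁₀(55.3/7.3) = 74 − 8.794 = 65.21 dB.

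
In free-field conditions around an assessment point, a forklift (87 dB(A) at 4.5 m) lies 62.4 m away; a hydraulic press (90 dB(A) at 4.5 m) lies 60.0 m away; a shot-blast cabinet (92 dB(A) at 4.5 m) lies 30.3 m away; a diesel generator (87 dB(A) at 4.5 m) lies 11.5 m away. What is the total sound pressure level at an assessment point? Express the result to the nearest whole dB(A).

81 dB(A)

Apply inverse-square spreading to bring every level to the receiver, then sum 10^(L/10).
forklift: 87 − 20·log₁₀(62.4/4.5) = 87 − 22.84 = 64.16 dB(A).
hydraulic press: 90 − 20·log₁₀(60.0/4.5) = 90 − 22.50 = 67.50 dB(A).
shot-blast cabinet: 92 − 20·log₁₀(30.3/4.5) = 92 − 16.56 = 75.44 dB(A).
diesel generator: 87 − 20·log₁₀(11.5/4.5) = 87 − 8.15 = 78.85 dB(A).
Σ 10^(L/10) = 1.199e+08 → L_total = 10·log₁₀(1.199e+08) = 80.79 dB(A).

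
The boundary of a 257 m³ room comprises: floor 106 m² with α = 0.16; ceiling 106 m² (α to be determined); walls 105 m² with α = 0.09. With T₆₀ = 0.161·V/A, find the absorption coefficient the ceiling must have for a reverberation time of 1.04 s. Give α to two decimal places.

0.13

Required total absorption A = 0.161·257/1.04 = 39.79 m².
Absorption from the other surfaces = 106·0.16 + 105·0.09 = 26.41 m², so the ceiling must supply 13.38 m² over 106 m².
α = 13.38/106 = 0.126.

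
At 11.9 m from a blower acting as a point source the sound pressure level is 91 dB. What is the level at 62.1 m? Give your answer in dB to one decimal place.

Spherical spreading from a point source gives a 20·log₁₀(r₂/r₁) drop.
L₂ = 91 − 20·log₁₀(62.1/11.9) = 91 − 14.351 = 76.65 dB.

76.6 dB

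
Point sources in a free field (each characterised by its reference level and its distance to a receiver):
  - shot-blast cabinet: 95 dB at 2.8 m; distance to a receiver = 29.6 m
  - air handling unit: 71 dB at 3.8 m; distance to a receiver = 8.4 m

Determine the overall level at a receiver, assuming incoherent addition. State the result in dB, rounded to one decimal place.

Propagate each source to the receiver with L = L_ref − 20·log₁₀(r/r_ref), then add intensities.
shot-blast cabinet: 95 − 20·log₁₀(29.6/2.8) = 95 − 20.48 = 74.52 dB.
air handling unit: 71 − 20·log₁₀(8.4/3.8) = 71 − 6.89 = 64.11 dB.
Σ 10^(L/10) = 3.087e+07 → L_total = 10·log₁₀(3.087e+07) = 74.90 dB.

74.9 dB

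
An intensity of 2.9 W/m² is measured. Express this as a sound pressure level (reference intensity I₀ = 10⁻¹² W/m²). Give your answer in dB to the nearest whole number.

Dividing by I₀ shifts the exponent by 12: I/I₀ = 2.9×10^12.
L = 10·(0.4624 + 12) = 124.62 dB.

125 dB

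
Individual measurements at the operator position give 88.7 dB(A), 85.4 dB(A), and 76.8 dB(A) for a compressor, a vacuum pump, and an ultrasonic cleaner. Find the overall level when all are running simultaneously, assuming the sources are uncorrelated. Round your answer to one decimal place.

90.6 dB(A)

For uncorrelated sources the intensities add, so convert each level to linear form, sum, and take 10·log₁₀ of the total.
Σ 10^(L/10) = 10^(88.7/10) + 10^(85.4/10) + 10^(76.8/10) = 1.136e+09.
L_total = 10·log₁₀(1.136e+09) = 90.55 dB(A).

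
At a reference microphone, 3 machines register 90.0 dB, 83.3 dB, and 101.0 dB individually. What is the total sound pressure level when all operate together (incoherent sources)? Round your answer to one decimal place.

101.4 dB

For uncorrelated sources the intensities add, so convert each level to linear form, sum, and take 10·log₁₀ of the total.
Σ 10^(L/10) = 10^(90.0/10) + 10^(83.3/10) + 10^(101.0/10) = 1.380e+10.
L_total = 10·log₁₀(1.380e+10) = 101.40 dB.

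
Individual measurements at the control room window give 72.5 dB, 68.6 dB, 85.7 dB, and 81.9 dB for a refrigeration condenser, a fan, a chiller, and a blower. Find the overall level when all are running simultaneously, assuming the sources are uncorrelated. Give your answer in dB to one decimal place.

For uncorrelated sources the intensities add, so convert each level to linear form, sum, and take 10·log₁₀ of the total.
Σ 10^(L/10) = 10^(72.5/10) + 10^(68.6/10) + 10^(85.7/10) + 10^(81.9/10) = 5.514e+08.
L_total = 10·log₁₀(5.514e+08) = 87.42 dB.

87.4 dB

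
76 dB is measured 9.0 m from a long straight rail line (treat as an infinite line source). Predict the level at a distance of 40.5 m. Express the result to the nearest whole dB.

Line-source attenuation: ΔL = 10·log₁₀(r₂/r₁) = 10·log₁₀(40.5/9.0) = 6.532 dB.
L₂ = 76 − 10·log₁₀(40.5/9.0) = 76 − 6.532 = 69.47 dB.

69 dB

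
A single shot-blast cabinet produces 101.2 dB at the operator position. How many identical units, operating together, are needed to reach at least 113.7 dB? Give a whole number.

The shortfall is 113.7 − 101.2 = 12.5 dB, and N units add 10·log₁₀ N, so need 10·log₁₀ N ≥ 12.5.
N ≥ 10^(12.5/10) = 17.783, so N = 18.

18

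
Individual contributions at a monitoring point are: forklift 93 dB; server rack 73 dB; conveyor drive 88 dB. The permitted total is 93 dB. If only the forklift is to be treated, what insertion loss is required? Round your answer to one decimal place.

Everything except the forklift sums to 10^(73/10) + 10^(88/10) = 6.509e+08 in linear terms, 88.14 dB.
To meet 93 dB overall, the treated forklift may contribute at most 10^(93/10) − 6.509e+08 = 1.344e+09, i.e. 91.29 dB.
So the forklift must be reduced from 93 to 91.29 dB: IL = 1.71 dB.

1.7 dB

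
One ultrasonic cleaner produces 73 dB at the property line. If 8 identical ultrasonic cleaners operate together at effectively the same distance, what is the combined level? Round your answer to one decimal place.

L_total = L₁ + 10·log₁₀ N for N identical incoherent sources.
L_total = 73 + 10·log₁₀(8) = 73 + 9.031 = 82.03 dB.

82.0 dB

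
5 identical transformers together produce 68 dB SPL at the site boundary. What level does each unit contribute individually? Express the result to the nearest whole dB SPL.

For N identical incoherent sources L_total = L₁ + 10·log₁₀ N, so L₁ = 68 − 10·log₁₀(5) = 68 − 6.990.

61 dB SPL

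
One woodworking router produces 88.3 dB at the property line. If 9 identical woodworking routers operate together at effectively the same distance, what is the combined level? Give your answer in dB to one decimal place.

L_total = L₁ + 10·log₁₀ N for N identical incoherent sources.
L_total = 88.3 + 10·log₁₀(9) = 88.3 + 9.542 = 97.84 dB.

97.8 dB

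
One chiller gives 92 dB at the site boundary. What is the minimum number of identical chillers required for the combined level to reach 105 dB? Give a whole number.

20

The shortfall is 105 − 92 = 13.0 dB, and N units add 10·log₁₀ N, so need 10·log₁₀ N ≥ 13.0.
N ≥ 10^(13.0/10) = 19.953, so N = 20.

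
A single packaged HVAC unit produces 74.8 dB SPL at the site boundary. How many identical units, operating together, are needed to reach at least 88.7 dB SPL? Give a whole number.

Need L₁ + 10·log₁₀ N ≥ 88.7, i.e. log₁₀ N ≥ 1.39.
N ≥ 10^(13.9/10) = 24.547, so N = 25.

25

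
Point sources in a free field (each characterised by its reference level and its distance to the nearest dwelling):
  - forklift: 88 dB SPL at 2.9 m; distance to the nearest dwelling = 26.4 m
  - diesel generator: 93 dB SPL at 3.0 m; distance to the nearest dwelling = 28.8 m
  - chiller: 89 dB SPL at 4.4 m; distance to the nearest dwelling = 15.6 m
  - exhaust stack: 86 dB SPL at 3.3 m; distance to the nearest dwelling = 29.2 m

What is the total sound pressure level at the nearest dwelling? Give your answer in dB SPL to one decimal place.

79.9 dB SPL

Apply inverse-square spreading to bring every level to the receiver, then sum 10^(L/10).
forklift: 88 − 20·log₁₀(26.4/2.9) = 88 − 19.18 = 68.82 dB SPL.
diesel generator: 93 − 20·log₁₀(28.8/3.0) = 93 − 19.65 = 73.35 dB SPL.
chiller: 89 − 20·log₁₀(15.6/4.4) = 89 − 10.99 = 78.01 dB SPL.
exhaust stack: 86 − 20·log₁₀(29.2/3.3) = 86 − 18.94 = 67.06 dB SPL.
Σ 10^(L/10) = 9.754e+07 → L_total = 10·log₁₀(9.754e+07) = 79.89 dB SPL.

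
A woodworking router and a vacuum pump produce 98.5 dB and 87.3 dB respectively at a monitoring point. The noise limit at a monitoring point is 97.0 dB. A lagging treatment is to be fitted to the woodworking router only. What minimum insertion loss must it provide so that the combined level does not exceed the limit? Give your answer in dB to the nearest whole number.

2 dB

The untreated sources together contribute 10^(87.3/10) = 5.370e+08, i.e. 87.30 dB.
To meet 97.0 dB overall, the treated woodworking router may contribute at most 10^(97.0/10) − 5.370e+08 = 4.475e+09, i.e. 96.51 dB.
So the woodworking router must be reduced from 98.5 to 96.51 dB: IL = 1.99 dB.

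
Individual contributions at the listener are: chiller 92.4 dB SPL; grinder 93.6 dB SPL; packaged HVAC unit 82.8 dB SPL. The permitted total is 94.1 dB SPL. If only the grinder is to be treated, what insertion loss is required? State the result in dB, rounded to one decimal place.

5.5 dB

Fixed contribution from the other sources: Σ 10^(L/10) = 10^(92.4/10) + 10^(82.8/10) = 1.928e+09 (92.85 dB SPL).
To meet 94.1 dB SPL overall, the treated grinder may contribute at most 10^(94.1/10) − 1.928e+09 = 6.420e+08, i.e. 88.08 dB SPL.
So the grinder must be reduced from 93.6 to 88.08 dB SPL: IL = 5.52 dB.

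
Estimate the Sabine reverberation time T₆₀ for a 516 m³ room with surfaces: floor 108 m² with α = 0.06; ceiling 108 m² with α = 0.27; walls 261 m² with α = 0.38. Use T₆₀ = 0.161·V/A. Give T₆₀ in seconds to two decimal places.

0.62 s

A = Σ Sᵢαᵢ = 108·0.06 + 108·0.27 + 261·0.38 = 134.82 m².
T₆₀ = 0.161·V/A = 0.161·516/134.82 = 0.616 s.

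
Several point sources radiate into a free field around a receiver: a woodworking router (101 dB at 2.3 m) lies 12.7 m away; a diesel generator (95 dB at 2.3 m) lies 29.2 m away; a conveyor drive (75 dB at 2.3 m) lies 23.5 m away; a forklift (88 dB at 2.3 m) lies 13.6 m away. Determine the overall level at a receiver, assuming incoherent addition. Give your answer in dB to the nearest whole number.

87 dB

Propagate each source to the receiver with L = L_ref − 20·log₁₀(r/r_ref), then add intensities.
woodworking router: 101 − 20·log₁₀(12.7/2.3) = 101 − 14.84 = 86.16 dB.
diesel generator: 95 − 20·log₁₀(29.2/2.3) = 95 − 22.07 = 72.93 dB.
conveyor drive: 75 − 20·log₁₀(23.5/2.3) = 75 − 20.19 = 54.81 dB.
forklift: 88 − 20·log₁₀(13.6/2.3) = 88 − 15.44 = 72.56 dB.
Σ 10^(L/10) = 4.509e+08 → L_total = 10·log₁₀(4.509e+08) = 86.54 dB.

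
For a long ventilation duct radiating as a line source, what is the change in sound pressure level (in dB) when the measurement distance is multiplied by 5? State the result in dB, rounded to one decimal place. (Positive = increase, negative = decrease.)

-7.0 dB

A line source loses 3 dB per doubling of distance; generally ΔL = −10·log₁₀(r₂/r₁).
ΔL = −10·log₁₀(5) = -6.99 dB.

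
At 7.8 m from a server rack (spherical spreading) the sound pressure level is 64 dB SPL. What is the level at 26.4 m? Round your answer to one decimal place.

Spherical spreading from a point source gives a 20·log₁₀(r₂/r₁) drop.
L₂ = 64 − 20·log₁₀(26.4/7.8) = 64 − 10.590 = 53.41 dB SPL.

53.4 dB SPL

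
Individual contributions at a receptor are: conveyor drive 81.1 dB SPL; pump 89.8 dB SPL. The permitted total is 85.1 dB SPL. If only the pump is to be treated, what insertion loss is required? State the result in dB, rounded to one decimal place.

Fixed contribution from the other source: Σ 10^(L/10) = 10^(81.1/10) = 1.288e+08 (81.10 dB SPL).
To meet 85.1 dB SPL overall, the treated pump may contribute at most 10^(85.1/10) − 1.288e+08 = 1.948e+08, i.e. 82.90 dB SPL.
Required insertion loss = 89.8 − 82.90 = 6.90 dB.

6.9 dB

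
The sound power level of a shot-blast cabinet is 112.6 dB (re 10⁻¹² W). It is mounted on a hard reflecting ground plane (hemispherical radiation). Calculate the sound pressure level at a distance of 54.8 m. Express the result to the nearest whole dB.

70 dB

Free-field hemispherical radiation: L_p = L_w − 10·log₁₀(2π·r²), r = 54.8 m.
2π·r² = 1.887e+04 m², 10·log₁₀ of that is 42.757 dB.
L_p = 112.6 − 42.757 = 69.84 dB.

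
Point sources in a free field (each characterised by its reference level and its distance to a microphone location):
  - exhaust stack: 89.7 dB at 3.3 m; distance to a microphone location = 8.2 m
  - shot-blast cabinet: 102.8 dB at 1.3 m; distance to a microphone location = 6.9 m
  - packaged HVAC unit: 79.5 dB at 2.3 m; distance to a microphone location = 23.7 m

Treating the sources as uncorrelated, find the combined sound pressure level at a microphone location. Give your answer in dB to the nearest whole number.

89 dB

Propagate each source to the receiver with L = L_ref − 20·log₁₀(r/r_ref), then add intensities.
exhaust stack: 89.7 − 20·log₁₀(8.2/3.3) = 89.7 − 7.91 = 81.79 dB.
shot-blast cabinet: 102.8 − 20·log₁₀(6.9/1.3) = 102.8 − 14.50 = 88.30 dB.
packaged HVAC unit: 79.5 − 20·log₁₀(23.7/2.3) = 79.5 − 20.26 = 59.24 dB.
Σ 10^(L/10) = 8.284e+08 → L_total = 10·log₁₀(8.284e+08) = 89.18 dB.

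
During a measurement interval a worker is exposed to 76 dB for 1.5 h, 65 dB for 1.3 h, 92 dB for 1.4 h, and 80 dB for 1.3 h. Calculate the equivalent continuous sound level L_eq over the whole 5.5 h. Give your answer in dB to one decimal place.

86.4 dB

L_eq = 10·log₁₀[(1/T)·Σ tᵢ·10^(Lᵢ/10)] with T = 5.5 h.
Σ tᵢ·10^(Lᵢ/10) = 1.5·10^(76/10) + 1.3·10^(65/10) + 1.4·10^(92/10) + 1.3·10^(80/10) = 2.413e+09.
L_eq = 10·log₁₀(2.413e+09/5.5) = 86.42 dB.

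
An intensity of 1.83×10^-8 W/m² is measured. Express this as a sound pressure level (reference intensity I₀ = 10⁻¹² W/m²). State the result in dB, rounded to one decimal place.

42.6 dB

I/I₀ = 1.83×10^-8/10⁻¹² = 1.83×10^4, and L = 10·log₁₀(I/I₀).
L = 10·(0.2625 + 4) = 42.62 dB.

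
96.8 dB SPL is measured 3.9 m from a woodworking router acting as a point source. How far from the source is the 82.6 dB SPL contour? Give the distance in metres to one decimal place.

20.0 m

Point-source spreading drops the level by 20·log₁₀(r₂/r₁); inverting, r₂/r₁ = 10^(ΔL/20).
r₂ = 3.9·10^((96.8−82.6)/20) = 3.9·10^(14.2/20) = 20.00 m.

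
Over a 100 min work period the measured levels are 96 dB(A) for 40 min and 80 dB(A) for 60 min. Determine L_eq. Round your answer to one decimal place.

92.2 dB(A)

Weight each interval's intensity by its duration and average over T = 100 min:
Σ tᵢ·10^(Lᵢ/10) = 40·10^(96/10) + 60·10^(80/10) = 1.652e+11.
L_eq = 10·log₁₀(1.652e+11/100) = 92.18 dB(A).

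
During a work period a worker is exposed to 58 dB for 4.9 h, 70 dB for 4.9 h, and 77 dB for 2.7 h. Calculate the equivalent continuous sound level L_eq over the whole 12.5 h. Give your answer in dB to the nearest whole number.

72 dB

L_eq = 10·log₁₀[(1/T)·Σ tᵢ·10^(Lᵢ/10)] with T = 12.5 h.
Σ tᵢ·10^(Lᵢ/10) = 4.9·10^(58/10) + 4.9·10^(70/10) + 2.7·10^(77/10) = 1.874e+08.
L_eq = 10·log₁₀(1.874e+08/12.5) = 71.76 dB.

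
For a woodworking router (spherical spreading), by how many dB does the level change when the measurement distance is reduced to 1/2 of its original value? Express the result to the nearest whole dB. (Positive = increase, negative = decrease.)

A point source loses 6 dB per doubling of distance; generally ΔL = −20·log₁₀(r₂/r₁).
ΔL = −20·log₁₀(0.5) = +6.02 dB.

+6 dB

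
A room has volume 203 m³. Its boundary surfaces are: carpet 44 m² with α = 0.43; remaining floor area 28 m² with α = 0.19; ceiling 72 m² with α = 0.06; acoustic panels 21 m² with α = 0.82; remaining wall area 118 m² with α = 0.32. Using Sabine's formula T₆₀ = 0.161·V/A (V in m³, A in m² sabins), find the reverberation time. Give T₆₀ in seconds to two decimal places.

Total absorption A = 44·0.43 + 28·0.19 + 72·0.06 + 21·0.82 + 118·0.32 = 83.54 m² sabins.
T₆₀ = 0.161·V/A = 0.161·203/83.54 = 0.391 s.

0.39 s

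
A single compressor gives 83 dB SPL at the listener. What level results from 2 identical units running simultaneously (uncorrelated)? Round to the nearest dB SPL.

86 dB SPL

With 2 equal, uncorrelated contributions the intensity is 2× that of one unit, giving a rise of 10·log₁₀ 2.
L_total = 83 + 10·log₁₀(2) = 83 + 3.010 = 86.01 dB SPL.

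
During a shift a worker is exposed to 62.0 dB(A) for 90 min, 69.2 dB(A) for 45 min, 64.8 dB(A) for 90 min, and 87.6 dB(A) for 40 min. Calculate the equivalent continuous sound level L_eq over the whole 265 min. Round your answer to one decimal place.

The energy average is taken in the linear domain: L_eq = 10·log₁₀[(Σ tᵢ·10^(Lᵢ/10))/T], T = 265 min.
Σ tᵢ·10^(Lᵢ/10) = 90·10^(62.0/10) + 45·10^(69.2/10) + 90·10^(64.8/10) + 40·10^(87.6/10) = 2.381e+10.
L_eq = 10·log₁₀(2.381e+10/265) = 79.53 dB(A).

79.5 dB(A)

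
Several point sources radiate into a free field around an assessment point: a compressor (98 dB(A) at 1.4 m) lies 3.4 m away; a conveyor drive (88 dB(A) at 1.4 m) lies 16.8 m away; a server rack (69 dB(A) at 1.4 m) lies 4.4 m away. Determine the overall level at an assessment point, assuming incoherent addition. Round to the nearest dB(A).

First find each source's level at the receiver (point-source: −20·log₁₀(r/r_ref)), then combine on an intensity basis.
compressor: 98 − 20·log₁₀(3.4/1.4) = 98 − 7.71 = 90.29 dB(A).
conveyor drive: 88 − 20·log₁₀(16.8/1.4) = 88 − 21.58 = 66.42 dB(A).
server rack: 69 − 20·log₁₀(4.4/1.4) = 69 − 9.95 = 59.05 dB(A).
Σ 10^(L/10) = 1.075e+09 → L_total = 10·log₁₀(1.075e+09) = 90.31 dB(A).

90 dB(A)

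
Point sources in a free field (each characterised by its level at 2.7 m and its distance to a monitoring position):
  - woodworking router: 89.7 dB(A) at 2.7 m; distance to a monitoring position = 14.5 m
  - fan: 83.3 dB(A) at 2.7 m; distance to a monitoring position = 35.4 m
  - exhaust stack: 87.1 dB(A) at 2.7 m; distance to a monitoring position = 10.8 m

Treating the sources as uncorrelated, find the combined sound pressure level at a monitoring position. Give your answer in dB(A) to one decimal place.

78.2 dB(A)

First find each source's level at the receiver (point-source: −20·log₁₀(r/r_ref)), then combine on an intensity basis.
woodworking router: 89.7 − 20·log₁₀(14.5/2.7) = 89.7 − 14.60 = 75.10 dB(A).
fan: 83.3 − 20·log₁₀(35.4/2.7) = 83.3 − 22.35 = 60.95 dB(A).
exhaust stack: 87.1 − 20·log₁₀(10.8/2.7) = 87.1 − 12.04 = 75.06 dB(A).
Σ 10^(L/10) = 6.566e+07 → L_total = 10·log₁₀(6.566e+07) = 78.17 dB(A).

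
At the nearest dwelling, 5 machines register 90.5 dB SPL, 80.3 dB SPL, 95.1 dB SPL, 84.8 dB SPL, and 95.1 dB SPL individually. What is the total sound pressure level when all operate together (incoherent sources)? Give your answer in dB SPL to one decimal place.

For uncorrelated sources the intensities add, so convert each level to linear form, sum, and take 10·log₁₀ of the total.
Σ 10^(L/10) = 10^(90.5/10) + 10^(80.3/10) + 10^(95.1/10) + 10^(84.8/10) + 10^(95.1/10) = 8.003e+09.
L_total = 10·log₁₀(8.003e+09) = 99.03 dB SPL.

99.0 dB SPL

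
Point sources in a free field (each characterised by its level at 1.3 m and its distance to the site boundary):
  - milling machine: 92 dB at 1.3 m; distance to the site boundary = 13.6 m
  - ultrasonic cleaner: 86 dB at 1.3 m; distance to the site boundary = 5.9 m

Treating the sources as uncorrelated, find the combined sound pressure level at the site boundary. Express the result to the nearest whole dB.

75 dB

Apply inverse-square spreading to bring every level to the receiver, then sum 10^(L/10).
milling machine: 92 − 20·log₁₀(13.6/1.3) = 92 − 20.39 = 71.61 dB.
ultrasonic cleaner: 86 − 20·log₁₀(5.9/1.3) = 86 − 13.14 = 72.86 dB.
Σ 10^(L/10) = 3.381e+07 → L_total = 10·log₁₀(3.381e+07) = 75.29 dB.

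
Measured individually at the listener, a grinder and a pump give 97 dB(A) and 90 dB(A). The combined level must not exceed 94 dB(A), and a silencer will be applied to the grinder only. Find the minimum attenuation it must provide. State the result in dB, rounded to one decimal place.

Everything except the grinder sums to 10^(90/10) = 1.000e+09 in linear terms, 90.00 dB(A).
The limit corresponds to 10^(94/10) = 2.512e+09; subtracting the fixed part leaves 1.512e+09 for the grinder, i.e. 91.80 dB(A).
So the grinder must be reduced from 97 to 91.80 dB(A): IL = 5.20 dB.

5.2 dB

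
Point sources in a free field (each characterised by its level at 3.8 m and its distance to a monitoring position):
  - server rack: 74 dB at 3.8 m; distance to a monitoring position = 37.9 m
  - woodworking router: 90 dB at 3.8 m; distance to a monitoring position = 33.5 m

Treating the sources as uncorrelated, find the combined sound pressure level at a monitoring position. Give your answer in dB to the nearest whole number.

71 dB

Propagate each source to the receiver with L = L_ref − 20·log₁₀(r/r_ref), then add intensities.
server rack: 74 − 20·log₁₀(37.9/3.8) = 74 − 19.98 = 54.02 dB.
woodworking router: 90 − 20·log₁₀(33.5/3.8) = 90 − 18.91 = 71.09 dB.
Σ 10^(L/10) = 1.312e+07 → L_total = 10·log₁₀(1.312e+07) = 71.18 dB.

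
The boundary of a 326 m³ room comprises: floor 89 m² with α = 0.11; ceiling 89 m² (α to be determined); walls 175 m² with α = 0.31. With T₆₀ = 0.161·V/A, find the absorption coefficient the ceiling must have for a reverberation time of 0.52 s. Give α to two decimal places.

A = 0.161·V/T₆₀ = 0.161·326/0.52 = 100.93 m² sabins.
Absorption from the other surfaces = 89·0.11 + 175·0.31 = 64.04 m², so the ceiling must supply 36.89 m² over 89 m².
α = 36.89/89 = 0.415.

0.41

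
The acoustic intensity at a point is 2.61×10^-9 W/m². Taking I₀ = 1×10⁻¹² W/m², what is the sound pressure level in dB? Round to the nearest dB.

34 dB

L = 10·log₁₀(I/I₀) = 10·log₁₀(2.61×10^-9/10⁻¹²) = 10·log₁₀(2.61×10^3).
L = 10·(0.4166 + 3) = 34.17 dB.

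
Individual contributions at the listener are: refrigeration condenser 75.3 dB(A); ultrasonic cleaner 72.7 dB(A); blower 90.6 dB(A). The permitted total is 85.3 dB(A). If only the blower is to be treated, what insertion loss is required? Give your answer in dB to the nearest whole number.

6 dB

Everything except the blower sums to 10^(75.3/10) + 10^(72.7/10) = 5.251e+07 in linear terms, 77.20 dB(A).
To meet 85.3 dB(A) overall, the treated blower may contribute at most 10^(85.3/10) − 5.251e+07 = 2.863e+08, i.e. 84.57 dB(A).
Required insertion loss = 90.6 − 84.57 = 6.03 dB.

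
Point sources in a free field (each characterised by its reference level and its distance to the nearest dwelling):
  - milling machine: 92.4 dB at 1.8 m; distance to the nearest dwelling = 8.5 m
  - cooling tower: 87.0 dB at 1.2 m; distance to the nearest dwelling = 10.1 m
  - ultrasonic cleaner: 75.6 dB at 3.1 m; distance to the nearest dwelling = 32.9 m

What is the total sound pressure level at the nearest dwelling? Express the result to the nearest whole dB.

79 dB

Apply inverse-square spreading to bring every level to the receiver, then sum 10^(L/10).
milling machine: 92.4 − 20·log₁₀(8.5/1.8) = 92.4 − 13.48 = 78.92 dB.
cooling tower: 87.0 − 20·log₁₀(10.1/1.2) = 87.0 − 18.50 = 68.50 dB.
ultrasonic cleaner: 75.6 − 20·log₁₀(32.9/3.1) = 75.6 − 20.52 = 55.08 dB.
Σ 10^(L/10) = 8.533e+07 → L_total = 10·log₁₀(8.533e+07) = 79.31 dB.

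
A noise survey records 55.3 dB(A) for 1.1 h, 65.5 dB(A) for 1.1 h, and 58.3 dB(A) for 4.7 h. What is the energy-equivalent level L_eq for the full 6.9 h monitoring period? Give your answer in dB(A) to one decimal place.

The energy average is taken in the linear domain: L_eq = 10·log₁₀[(Σ tᵢ·10^(Lᵢ/10))/T], T = 6.9 h.
Σ tᵢ·10^(Lᵢ/10) = 1.1·10^(55.3/10) + 1.1·10^(65.5/10) + 4.7·10^(58.3/10) = 7.453e+06.
L_eq = 10·log₁₀(7.453e+06/6.9) = 60.33 dB(A).

60.3 dB(A)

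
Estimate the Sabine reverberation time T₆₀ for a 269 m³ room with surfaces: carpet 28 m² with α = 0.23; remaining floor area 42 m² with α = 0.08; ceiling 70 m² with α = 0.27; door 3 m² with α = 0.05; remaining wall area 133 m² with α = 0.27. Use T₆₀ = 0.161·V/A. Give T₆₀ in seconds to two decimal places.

0.67 s

A = Σ Sᵢαᵢ = 28·0.23 + 42·0.08 + 70·0.27 + 3·0.05 + 133·0.27 = 64.76 m².
T₆₀ = 0.161·V/A = 0.161·269/64.76 = 0.669 s.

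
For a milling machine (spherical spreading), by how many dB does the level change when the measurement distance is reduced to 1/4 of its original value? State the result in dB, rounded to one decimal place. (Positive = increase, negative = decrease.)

With spherical spreading the level changes by −20·log₁₀(r₂/r₁).
ΔL = −20·log₁₀(0.25) = +12.04 dB.

+12.0 dB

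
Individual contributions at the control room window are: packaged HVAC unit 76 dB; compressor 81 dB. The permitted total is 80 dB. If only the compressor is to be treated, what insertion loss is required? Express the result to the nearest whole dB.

3 dB

The untreated sources together contribute 10^(76/10) = 3.981e+07, i.e. 76.00 dB.
To meet 80 dB overall, the treated compressor may contribute at most 10^(80/10) − 3.981e+07 = 6.019e+07, i.e. 77.80 dB.
So the compressor must be reduced from 81 to 77.80 dB: IL = 3.20 dB.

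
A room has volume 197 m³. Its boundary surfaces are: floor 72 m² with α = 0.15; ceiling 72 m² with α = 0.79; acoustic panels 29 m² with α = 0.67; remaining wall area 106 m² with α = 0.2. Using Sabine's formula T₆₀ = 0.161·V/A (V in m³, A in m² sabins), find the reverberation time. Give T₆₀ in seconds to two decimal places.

0.29 s

A = Σ Sᵢαᵢ = 72·0.15 + 72·0.79 + 29·0.67 + 106·0.2 = 108.31 m².
T₆₀ = 0.161·V/A = 0.161·197/108.31 = 0.293 s.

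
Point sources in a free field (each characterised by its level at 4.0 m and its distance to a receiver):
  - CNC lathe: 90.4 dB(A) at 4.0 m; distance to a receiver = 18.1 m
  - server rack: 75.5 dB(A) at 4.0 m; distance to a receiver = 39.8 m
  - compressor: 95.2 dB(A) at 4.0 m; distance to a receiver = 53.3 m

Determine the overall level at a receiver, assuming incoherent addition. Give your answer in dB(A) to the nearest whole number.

First find each source's level at the receiver (point-source: −20·log₁₀(r/r_ref)), then combine on an intensity basis.
CNC lathe: 90.4 − 20·log₁₀(18.1/4.0) = 90.4 − 13.11 = 77.29 dB(A).
server rack: 75.5 − 20·log₁₀(39.8/4.0) = 75.5 − 19.96 = 55.54 dB(A).
compressor: 95.2 − 20·log₁₀(53.3/4.0) = 95.2 − 22.49 = 72.71 dB(A).
Σ 10^(L/10) = 7.256e+07 → L_total = 10·log₁₀(7.256e+07) = 78.61 dB(A).

79 dB(A)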